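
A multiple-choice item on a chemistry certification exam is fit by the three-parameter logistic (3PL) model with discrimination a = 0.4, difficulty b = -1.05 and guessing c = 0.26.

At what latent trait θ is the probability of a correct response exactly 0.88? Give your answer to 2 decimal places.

P(θ) = c + (1 − c) · 1 / (1 + exp(−a(θ − b)))
Remove guessing floor: (0.88 − 0.26)/(1 − 0.26) = 0.8378
logit = ln(0.8378/0.1622) = 1.6422
θ = b + logit/(a) = -1.05 + 1.6422/0.4000 = 3.0556

3.06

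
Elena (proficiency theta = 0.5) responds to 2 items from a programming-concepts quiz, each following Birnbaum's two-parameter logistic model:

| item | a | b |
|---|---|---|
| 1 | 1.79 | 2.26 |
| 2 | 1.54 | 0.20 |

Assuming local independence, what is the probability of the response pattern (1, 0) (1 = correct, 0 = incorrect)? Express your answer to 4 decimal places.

0.0159

P(theta) = 1 / (1 + exp(−a(theta − b)))
P_1 = 1/(1+e^{3.1504}) = 0.0411
P_2 = 1/(1+e^{-0.4620}) = 0.6135
L = P_1 × (1−P_2) = 0.0411 × 0.3865 = 0.01588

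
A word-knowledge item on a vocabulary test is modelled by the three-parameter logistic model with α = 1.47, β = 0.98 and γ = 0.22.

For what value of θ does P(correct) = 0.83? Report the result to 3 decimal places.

P(θ) = γ + (1 − γ) · 1 / (1 + exp(−α(θ − β)))
Remove guessing floor: (0.83 − 0.22)/(1 − 0.22) = 0.7821
logit = ln(0.7821/0.2179) = 1.2777
θ = β + logit/(α) = 0.98 + 1.2777/1.4700 = 1.8492

1.849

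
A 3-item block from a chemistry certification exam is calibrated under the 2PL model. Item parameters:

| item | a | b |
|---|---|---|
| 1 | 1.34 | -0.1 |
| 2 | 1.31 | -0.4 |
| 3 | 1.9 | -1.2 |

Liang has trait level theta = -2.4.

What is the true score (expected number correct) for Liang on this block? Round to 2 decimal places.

0.20

P(theta) = 1 / (1 + exp(−a(theta − b)))
P_1 = 1/(1+e^{3.0820}) = 0.0439
P_2 = 1/(1+e^{2.6200}) = 0.0679
P_3 = 1/(1+e^{2.2800}) = 0.0928
E[score] = 0.0439 + 0.0679 + 0.0928 = 0.2045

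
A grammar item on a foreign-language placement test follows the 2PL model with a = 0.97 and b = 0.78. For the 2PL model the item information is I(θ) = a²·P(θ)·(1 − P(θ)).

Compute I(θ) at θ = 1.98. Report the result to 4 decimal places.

0.1706

P = 1/(1+e^{-1.1640}) = 0.7621
P(1−P) = 0.7621 × 0.2379 = 0.1813
I = a² × P(1−P) = 0.97² × 0.1813 = 0.17061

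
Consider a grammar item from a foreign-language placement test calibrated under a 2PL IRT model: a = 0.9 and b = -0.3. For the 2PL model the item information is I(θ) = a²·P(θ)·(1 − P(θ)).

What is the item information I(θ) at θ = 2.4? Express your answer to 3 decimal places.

0.060

P = 1/(1+e^{-2.4300}) = 0.9191
P(1−P) = 0.9191 × 0.0809 = 0.0744
I = a² × P(1−P) = 0.9² × 0.0744 = 0.06024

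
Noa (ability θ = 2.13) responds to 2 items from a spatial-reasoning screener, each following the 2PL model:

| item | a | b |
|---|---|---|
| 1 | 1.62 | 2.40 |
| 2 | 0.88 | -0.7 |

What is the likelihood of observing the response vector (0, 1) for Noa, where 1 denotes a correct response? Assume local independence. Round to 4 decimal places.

P(θ) = 1 / (1 + exp(−a(θ − b)))
P_1 = 1/(1+e^{0.4374}) = 0.3924
P_2 = 1/(1+e^{-2.4904}) = 0.9235
L = (1−P_1) × P_2 = 0.6076 × 0.9235 = 0.56113

0.5611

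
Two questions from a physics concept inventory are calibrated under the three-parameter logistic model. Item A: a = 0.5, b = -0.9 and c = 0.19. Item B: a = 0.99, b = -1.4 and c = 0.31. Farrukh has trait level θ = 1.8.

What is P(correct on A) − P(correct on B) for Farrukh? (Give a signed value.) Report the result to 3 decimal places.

P(θ) = c + (1 − c) · 1 / (1 + exp(−a(θ − b)))
P_A = 0.8332
P_B = 0.9721
P_A − P_B = -0.1389

-0.139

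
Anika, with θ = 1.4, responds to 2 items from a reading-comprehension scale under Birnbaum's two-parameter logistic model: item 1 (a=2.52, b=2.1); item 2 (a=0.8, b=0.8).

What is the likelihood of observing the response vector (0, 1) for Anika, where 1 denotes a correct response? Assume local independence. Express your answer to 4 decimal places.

0.5274

P(θ) = 1 / (1 + exp(−a(θ − b)))
P_1 = 1/(1+e^{1.7640}) = 0.1463
P_2 = 1/(1+e^{-0.4800}) = 0.6177
L = (1−P_1) × P_2 = 0.8537 × 0.6177 = 0.52738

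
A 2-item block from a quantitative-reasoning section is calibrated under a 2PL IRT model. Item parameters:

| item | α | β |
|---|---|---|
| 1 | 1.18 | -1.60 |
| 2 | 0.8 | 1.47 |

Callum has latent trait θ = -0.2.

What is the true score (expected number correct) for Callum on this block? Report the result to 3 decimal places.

1.047

P(θ) = 1 / (1 + exp(−α(θ − β)))
P_1 = 1/(1+e^{-1.6520}) = 0.8392
P_2 = 1/(1+e^{1.3360}) = 0.2082
E[score] = 0.8392 + 0.2082 = 1.0473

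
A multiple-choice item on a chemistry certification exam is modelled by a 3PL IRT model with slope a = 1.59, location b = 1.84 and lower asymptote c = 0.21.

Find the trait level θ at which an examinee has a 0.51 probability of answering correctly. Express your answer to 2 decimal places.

1.53

P(θ) = c + (1 − c) · 1 / (1 + exp(−a(θ − b)))
Remove guessing floor: (0.51 − 0.21)/(1 − 0.21) = 0.3797
logit = ln(0.3797/0.6203) = -0.4906
θ = b + logit/(a) = 1.84 + (-0.4906)/1.5900 = 1.5314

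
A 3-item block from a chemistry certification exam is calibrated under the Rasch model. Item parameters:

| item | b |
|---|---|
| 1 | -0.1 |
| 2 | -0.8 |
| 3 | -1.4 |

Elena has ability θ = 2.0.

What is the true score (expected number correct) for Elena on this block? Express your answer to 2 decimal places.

2.80

P(θ) = 1 / (1 + exp(−(θ − b)))
P_1 = 1/(1+e^{-2.1000}) = 0.8909
P_2 = 1/(1+e^{-2.8000}) = 0.9427
P_3 = 1/(1+e^{-3.4000}) = 0.9677
E[score] = 0.8909 + 0.9427 + 0.9677 = 2.8013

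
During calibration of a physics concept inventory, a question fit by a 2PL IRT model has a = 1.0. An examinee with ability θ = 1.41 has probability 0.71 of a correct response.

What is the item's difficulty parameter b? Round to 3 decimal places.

0.515

P(θ) = 1 / (1 + exp(−a(θ − b)))
logit(0.71) = ln(0.71/0.29) = 0.8954
b = θ − logit/(a) = 1.41 − 0.8954/1.0000 = 0.5146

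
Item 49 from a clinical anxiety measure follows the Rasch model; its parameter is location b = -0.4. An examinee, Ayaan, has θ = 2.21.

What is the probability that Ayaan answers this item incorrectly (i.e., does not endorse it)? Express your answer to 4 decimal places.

P(θ) = 1 / (1 + exp(−(θ − b)))
Exponent: (2.21 − (-0.4)) = 2.6100
1/(1 + e^{-2.6100}) = 0.9315
P = 0.9315
P(incorrect) = 1 − 0.9315 = 0.0685

0.0685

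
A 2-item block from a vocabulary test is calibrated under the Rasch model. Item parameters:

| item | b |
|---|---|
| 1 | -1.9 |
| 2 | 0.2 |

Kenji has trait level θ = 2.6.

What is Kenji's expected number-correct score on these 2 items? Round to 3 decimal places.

1.906

P(θ) = 1 / (1 + exp(−(θ − b)))
P_1 = 1/(1+e^{-4.5000}) = 0.9890
P_2 = 1/(1+e^{-2.4000}) = 0.9168
E[score] = 0.9890 + 0.9168 = 1.9058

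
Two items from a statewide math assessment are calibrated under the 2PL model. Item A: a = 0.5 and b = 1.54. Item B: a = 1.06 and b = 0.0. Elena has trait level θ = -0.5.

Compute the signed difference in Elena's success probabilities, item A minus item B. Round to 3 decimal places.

-0.105

P(θ) = 1 / (1 + exp(−a(θ − b)))
P_A = 0.2650
P_B = 0.3705
P_A − P_B = -0.1055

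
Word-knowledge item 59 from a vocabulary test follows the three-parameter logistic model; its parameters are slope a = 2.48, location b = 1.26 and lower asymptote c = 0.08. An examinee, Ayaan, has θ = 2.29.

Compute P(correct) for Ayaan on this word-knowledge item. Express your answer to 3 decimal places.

P(θ) = c + (1 − c) · 1 / (1 + exp(−a(θ − b)))
Exponent: 2.48 × (2.29 − 1.26) = 2.5544
1/(1 + e^{-2.5544}) = 0.9279
P = 0.08 + 0.92 × 0.9279 = 0.9336

0.934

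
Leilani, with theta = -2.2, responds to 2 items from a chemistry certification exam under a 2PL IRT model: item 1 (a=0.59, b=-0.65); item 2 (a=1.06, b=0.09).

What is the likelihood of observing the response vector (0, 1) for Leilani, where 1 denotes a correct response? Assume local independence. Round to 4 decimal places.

0.0579

P(theta) = 1 / (1 + exp(−a(theta − b)))
P_1 = 1/(1+e^{0.9145}) = 0.2861
P_2 = 1/(1+e^{2.4274}) = 0.0811
L = (1−P_1) × P_2 = 0.7139 × 0.0811 = 0.05790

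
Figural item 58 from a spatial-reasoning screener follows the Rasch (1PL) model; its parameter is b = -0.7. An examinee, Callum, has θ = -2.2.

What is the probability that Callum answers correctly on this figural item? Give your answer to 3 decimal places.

P(θ) = 1 / (1 + exp(−(θ − b)))
Exponent: (-2.2 − (-0.7)) = -1.5000
1/(1 + e^{1.5000}) = 0.1824
P = 0.1824

0.182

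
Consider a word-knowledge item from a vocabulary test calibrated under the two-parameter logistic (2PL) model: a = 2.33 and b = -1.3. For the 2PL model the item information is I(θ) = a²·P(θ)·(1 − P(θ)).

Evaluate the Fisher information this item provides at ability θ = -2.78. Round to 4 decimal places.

P = 1/(1+e^{3.4484}) = 0.0308
P(1−P) = 0.0308 × 0.9692 = 0.0299
I = a² × P(1−P) = 2.33² × 0.0299 = 0.16214

0.1621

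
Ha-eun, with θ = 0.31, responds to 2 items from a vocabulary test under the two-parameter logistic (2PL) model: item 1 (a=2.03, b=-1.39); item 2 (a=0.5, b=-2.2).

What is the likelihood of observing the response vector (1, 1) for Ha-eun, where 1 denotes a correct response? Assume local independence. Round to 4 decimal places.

P(θ) = 1 / (1 + exp(−a(θ − b)))
P_1 = 1/(1+e^{-3.4510}) = 0.9693
P_2 = 1/(1+e^{-1.2550}) = 0.7782
L = P_1 × P_2 = 0.9693 × 0.7782 = 0.75424

0.7542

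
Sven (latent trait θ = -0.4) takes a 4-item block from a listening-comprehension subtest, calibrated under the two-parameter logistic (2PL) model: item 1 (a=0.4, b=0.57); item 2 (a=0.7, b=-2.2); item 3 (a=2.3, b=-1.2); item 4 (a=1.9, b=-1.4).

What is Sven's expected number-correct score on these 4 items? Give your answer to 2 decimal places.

2.92

P(θ) = 1 / (1 + exp(−a(θ − b)))
P_1 = 1/(1+e^{0.3880}) = 0.4042
P_2 = 1/(1+e^{-1.2600}) = 0.7790
P_3 = 1/(1+e^{-1.8400}) = 0.8629
P_4 = 1/(1+e^{-1.9000}) = 0.8699
E[score] = 0.4042 + 0.7790 + 0.8629 + 0.8699 = 2.9161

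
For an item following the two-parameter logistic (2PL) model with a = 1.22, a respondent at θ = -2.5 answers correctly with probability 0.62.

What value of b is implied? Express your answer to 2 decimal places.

-2.90

P(θ) = 1 / (1 + exp(−a(θ − b)))
logit(0.62) = ln(0.62/0.38) = 0.4895
b = θ − logit/(a) = -2.5 − 0.4895/1.2200 = -2.9013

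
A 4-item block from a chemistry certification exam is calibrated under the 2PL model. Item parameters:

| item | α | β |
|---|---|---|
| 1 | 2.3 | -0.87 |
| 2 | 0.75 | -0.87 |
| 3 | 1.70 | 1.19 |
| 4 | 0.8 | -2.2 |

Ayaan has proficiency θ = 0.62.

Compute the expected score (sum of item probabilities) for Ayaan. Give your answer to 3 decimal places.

P(θ) = 1 / (1 + exp(−α(θ − β)))
P_1 = 1/(1+e^{-3.4270}) = 0.9685
P_2 = 1/(1+e^{-1.1175}) = 0.7535
P_3 = 1/(1+e^{0.9690}) = 0.2751
P_4 = 1/(1+e^{-2.2560}) = 0.9052
E[score] = 0.9685 + 0.7535 + 0.2751 + 0.9052 = 2.9023

2.902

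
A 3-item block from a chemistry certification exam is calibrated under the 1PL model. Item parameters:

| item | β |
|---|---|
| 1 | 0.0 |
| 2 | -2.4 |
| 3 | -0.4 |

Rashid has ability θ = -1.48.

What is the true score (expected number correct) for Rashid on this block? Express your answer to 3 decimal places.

1.154

P(θ) = 1 / (1 + exp(−(θ − β)))
P_1 = 1/(1+e^{1.4800}) = 0.1854
P_2 = 1/(1+e^{-0.9200}) = 0.7150
P_3 = 1/(1+e^{1.0800}) = 0.2535
E[score] = 0.1854 + 0.7150 + 0.2535 = 1.1540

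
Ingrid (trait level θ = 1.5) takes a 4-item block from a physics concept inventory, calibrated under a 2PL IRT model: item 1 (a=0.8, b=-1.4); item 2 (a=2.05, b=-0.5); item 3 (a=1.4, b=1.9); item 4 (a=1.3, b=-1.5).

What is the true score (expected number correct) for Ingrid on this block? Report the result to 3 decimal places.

3.238

P(θ) = 1 / (1 + exp(−a(θ − b)))
P_1 = 1/(1+e^{-2.3200}) = 0.9105
P_2 = 1/(1+e^{-4.1000}) = 0.9837
P_3 = 1/(1+e^{0.5600}) = 0.3635
P_4 = 1/(1+e^{-3.9000}) = 0.9802
E[score] = 0.9105 + 0.9837 + 0.3635 + 0.9802 = 3.2379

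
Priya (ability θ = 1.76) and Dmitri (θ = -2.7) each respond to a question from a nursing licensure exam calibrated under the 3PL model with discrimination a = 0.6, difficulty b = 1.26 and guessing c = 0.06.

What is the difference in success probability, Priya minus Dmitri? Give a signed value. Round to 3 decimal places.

0.460

P(θ) = c + (1 − c) · 1 / (1 + exp(−a(θ − b)))
P(Priya) = 0.6000  [exponent 0.3000]
P(Dmitri) = 0.1399  [exponent -2.3760]
Difference = 0.6000 − 0.1399 = 0.4601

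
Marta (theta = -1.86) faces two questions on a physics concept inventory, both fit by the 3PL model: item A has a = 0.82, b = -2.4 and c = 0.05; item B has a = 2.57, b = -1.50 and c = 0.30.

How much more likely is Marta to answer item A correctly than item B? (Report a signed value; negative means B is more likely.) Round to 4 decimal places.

P(theta) = c + (1 − c) · 1 / (1 + exp(−a(theta − b)))
P_A = 0.6285
P_B = 0.4987
P_A − P_B = 0.1298

0.1298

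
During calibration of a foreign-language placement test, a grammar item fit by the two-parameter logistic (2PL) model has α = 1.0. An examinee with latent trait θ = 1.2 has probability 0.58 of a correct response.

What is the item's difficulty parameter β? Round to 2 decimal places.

0.88

P(θ) = 1 / (1 + exp(−α(θ − β)))
logit(0.58) = ln(0.58/0.42) = 0.3228
β = θ − logit/(α) = 1.2 − 0.3228/1.0000 = 0.8772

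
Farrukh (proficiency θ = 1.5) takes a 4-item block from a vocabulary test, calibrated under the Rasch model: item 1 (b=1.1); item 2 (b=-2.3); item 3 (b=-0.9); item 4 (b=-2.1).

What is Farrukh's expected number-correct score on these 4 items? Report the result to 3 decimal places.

P(θ) = 1 / (1 + exp(−(θ − b)))
P_1 = 1/(1+e^{-0.4000}) = 0.5987
P_2 = 1/(1+e^{-3.8000}) = 0.9781
P_3 = 1/(1+e^{-2.4000}) = 0.9168
P_4 = 1/(1+e^{-3.6000}) = 0.9734
E[score] = 0.5987 + 0.9781 + 0.9168 + 0.9734 = 3.4670

3.467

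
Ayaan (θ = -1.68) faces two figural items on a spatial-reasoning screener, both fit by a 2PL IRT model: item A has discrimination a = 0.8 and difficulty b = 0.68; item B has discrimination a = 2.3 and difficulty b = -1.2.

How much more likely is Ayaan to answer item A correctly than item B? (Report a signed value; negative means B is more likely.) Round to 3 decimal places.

-0.118

P(θ) = 1 / (1 + exp(−a(θ − b)))
P_A = 0.1315
P_B = 0.2490
P_A − P_B = -0.1175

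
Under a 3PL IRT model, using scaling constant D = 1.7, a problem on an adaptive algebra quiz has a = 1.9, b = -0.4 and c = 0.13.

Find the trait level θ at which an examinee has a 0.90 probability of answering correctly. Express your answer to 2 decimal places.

0.23

P(θ) = c + (1 − c) · 1 / (1 + exp(−D·a(θ − b)))
Remove guessing floor: (0.90 − 0.13)/(1 − 0.13) = 0.8851
logit = ln(0.8851/0.1149) = 2.0412
θ = b + logit/(1.7·a) = -0.4 + 2.0412/3.2300 = 0.2320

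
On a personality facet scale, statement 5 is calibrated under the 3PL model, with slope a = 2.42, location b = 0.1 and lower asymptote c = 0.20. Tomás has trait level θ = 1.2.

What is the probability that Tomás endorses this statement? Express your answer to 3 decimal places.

0.948

P(θ) = c + (1 − c) · 1 / (1 + exp(−a(θ − b)))
Exponent: 2.42 × (1.2 − 0.1) = 2.6620
1/(1 + e^{-2.6620}) = 0.9347
P = 0.20 + 0.80 × 0.9347 = 0.9478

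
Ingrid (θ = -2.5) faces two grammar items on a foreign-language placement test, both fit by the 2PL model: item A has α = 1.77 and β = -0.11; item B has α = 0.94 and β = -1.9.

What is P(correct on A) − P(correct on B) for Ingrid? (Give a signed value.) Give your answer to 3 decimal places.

P(θ) = 1 / (1 + exp(−α(θ − β)))
P_A = 0.0143
P_B = 0.3626
P_A − P_B = -0.3483

-0.348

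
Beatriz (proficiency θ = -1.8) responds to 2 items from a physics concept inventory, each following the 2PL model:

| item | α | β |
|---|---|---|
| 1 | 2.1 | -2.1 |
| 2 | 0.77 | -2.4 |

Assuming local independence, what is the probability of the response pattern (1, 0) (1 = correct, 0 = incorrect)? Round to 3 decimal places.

P(θ) = 1 / (1 + exp(−α(θ − β)))
P_1 = 1/(1+e^{-0.6300}) = 0.6525
P_2 = 1/(1+e^{-0.4620}) = 0.6135
L = P_1 × (1−P_2) = 0.6525 × 0.3865 = 0.25219

0.252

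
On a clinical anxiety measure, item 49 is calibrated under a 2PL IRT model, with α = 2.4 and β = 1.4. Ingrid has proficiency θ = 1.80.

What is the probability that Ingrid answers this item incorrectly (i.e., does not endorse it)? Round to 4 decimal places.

0.2769

P(θ) = 1 / (1 + exp(−α(θ − β)))
Exponent: 2.4 × (1.80 − 1.4) = 0.9600
1/(1 + e^{-0.9600}) = 0.7231
P(incorrect) = 1 − 0.7231 = 0.2769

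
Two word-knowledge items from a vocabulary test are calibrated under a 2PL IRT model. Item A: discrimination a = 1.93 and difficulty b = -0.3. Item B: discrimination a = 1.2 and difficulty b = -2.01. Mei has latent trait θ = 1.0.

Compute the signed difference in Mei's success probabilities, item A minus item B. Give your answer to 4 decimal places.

P(θ) = 1 / (1 + exp(−a(θ − b)))
P_A = 0.9248
P_B = 0.9737
P_A − P_B = -0.0489

-0.0489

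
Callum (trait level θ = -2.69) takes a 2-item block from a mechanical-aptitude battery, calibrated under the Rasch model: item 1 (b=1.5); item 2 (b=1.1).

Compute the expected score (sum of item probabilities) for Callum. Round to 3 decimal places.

0.037

P(θ) = 1 / (1 + exp(−(θ − b)))
P_1 = 1/(1+e^{4.1900}) = 0.0149
P_2 = 1/(1+e^{3.7900}) = 0.0221
E[score] = 0.0149 + 0.0221 = 0.0370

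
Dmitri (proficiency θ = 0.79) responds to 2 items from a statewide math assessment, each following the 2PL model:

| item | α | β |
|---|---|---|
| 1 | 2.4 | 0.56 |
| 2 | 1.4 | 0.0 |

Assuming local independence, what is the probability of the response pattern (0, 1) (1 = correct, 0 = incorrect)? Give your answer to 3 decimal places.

0.275

P(θ) = 1 / (1 + exp(−α(θ − β)))
P_1 = 1/(1+e^{-0.5520}) = 0.6346
P_2 = 1/(1+e^{-1.1060}) = 0.7514
L = (1−P_1) × P_2 = 0.3654 × 0.7514 = 0.27456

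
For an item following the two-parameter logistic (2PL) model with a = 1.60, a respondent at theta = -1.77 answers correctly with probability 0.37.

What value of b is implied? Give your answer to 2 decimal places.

P(theta) = 1 / (1 + exp(−a(theta − b)))
logit(0.37) = ln(0.37/0.63) = -0.5322
b = theta − logit/(a) = -1.77 − (-0.5322)/1.6000 = -1.4374

-1.44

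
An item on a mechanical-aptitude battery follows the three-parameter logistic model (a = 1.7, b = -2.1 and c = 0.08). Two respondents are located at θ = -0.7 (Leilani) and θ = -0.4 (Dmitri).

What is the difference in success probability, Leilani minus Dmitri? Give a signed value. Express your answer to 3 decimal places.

-0.029

P(θ) = c + (1 − c) · 1 / (1 + exp(−a(θ − b)))
P(Leilani) = 0.9221  [exponent 2.3800]
P(Dmitri) = 0.9516  [exponent 2.8900]
Difference = 0.9221 − 0.9516 = -0.0295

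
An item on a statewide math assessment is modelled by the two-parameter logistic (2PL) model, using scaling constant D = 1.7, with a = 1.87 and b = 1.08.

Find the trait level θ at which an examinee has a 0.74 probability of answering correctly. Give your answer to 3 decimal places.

1.409

P(θ) = 1 / (1 + exp(−D·a(θ − b)))
logit = ln(0.7400/0.2600) = 1.0460
θ = b + logit/(1.7·a) = 1.08 + 1.0460/3.1790 = 1.4090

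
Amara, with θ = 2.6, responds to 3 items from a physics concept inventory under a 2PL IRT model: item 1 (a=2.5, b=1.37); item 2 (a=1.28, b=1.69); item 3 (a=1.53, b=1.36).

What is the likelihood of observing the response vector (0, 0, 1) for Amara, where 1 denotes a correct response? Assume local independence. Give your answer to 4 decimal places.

P(θ) = 1 / (1 + exp(−a(θ − b)))
P_1 = 1/(1+e^{-3.0750}) = 0.9558
P_2 = 1/(1+e^{-1.1648}) = 0.7622
P_3 = 1/(1+e^{-1.8972}) = 0.8696
L = (1−P_1) × (1−P_2) × P_3 = 0.0442 × 0.2378 × 0.8696 = 0.00913

0.0091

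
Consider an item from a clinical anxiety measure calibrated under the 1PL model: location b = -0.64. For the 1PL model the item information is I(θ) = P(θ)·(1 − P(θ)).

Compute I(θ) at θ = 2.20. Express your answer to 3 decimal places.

0.052

P = 1/(1+e^{-2.8400}) = 0.9448
P(1−P) = 0.9448 × 0.0552 = 0.0522
I = P(1−P) = 0.05215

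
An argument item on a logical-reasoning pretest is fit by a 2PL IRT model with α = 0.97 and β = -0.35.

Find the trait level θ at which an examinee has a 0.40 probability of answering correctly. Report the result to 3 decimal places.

-0.768

P(θ) = 1 / (1 + exp(−α(θ − β)))
logit = ln(0.4000/0.6000) = -0.4055
θ = β + logit/(α) = -0.35 + (-0.4055)/0.9700 = -0.7680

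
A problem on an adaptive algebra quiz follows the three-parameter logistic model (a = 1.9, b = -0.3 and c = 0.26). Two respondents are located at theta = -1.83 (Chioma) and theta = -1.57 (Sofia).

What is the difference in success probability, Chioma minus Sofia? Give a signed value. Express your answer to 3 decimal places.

-0.022

P(theta) = c + (1 − c) · 1 / (1 + exp(−a(theta − b)))
P(Chioma) = 0.2983  [exponent -2.9070]
P(Sofia) = 0.3208  [exponent -2.4130]
Difference = 0.2983 − 0.3208 = -0.0225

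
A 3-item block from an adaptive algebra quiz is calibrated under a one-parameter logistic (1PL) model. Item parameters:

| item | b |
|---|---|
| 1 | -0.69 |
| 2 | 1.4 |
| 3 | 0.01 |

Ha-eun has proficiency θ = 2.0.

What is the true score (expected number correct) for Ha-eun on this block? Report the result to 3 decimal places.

P(θ) = 1 / (1 + exp(−(θ − b)))
P_1 = 1/(1+e^{-2.6900}) = 0.9364
P_2 = 1/(1+e^{-0.6000}) = 0.6457
P_3 = 1/(1+e^{-1.9900}) = 0.8797
E[score] = 0.9364 + 0.6457 + 0.8797 = 2.4618

2.462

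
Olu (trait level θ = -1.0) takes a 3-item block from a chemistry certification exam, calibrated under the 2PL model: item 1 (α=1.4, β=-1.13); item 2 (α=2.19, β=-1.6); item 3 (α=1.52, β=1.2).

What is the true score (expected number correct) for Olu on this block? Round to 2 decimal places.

P(θ) = 1 / (1 + exp(−α(θ − β)))
P_1 = 1/(1+e^{-0.1820}) = 0.5454
P_2 = 1/(1+e^{-1.3140}) = 0.7882
P_3 = 1/(1+e^{3.3440}) = 0.0341
E[score] = 0.5454 + 0.7882 + 0.0341 = 1.3676

1.37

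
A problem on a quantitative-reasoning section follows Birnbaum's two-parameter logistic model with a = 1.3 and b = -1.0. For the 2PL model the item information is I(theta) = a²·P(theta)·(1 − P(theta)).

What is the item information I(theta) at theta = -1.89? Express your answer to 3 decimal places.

P = 1/(1+e^{1.1570}) = 0.2392
P(1−P) = 0.2392 × 0.7608 = 0.1820
I = a² × P(1−P) = 1.3² × 0.1820 = 0.30756

0.308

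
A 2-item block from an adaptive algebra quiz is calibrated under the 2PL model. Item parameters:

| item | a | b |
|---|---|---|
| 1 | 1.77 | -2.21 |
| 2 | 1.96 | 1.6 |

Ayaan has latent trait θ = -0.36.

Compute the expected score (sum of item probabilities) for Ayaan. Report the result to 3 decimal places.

0.985

P(θ) = 1 / (1 + exp(−a(θ − b)))
P_1 = 1/(1+e^{-3.2745}) = 0.9635
P_2 = 1/(1+e^{3.8416}) = 0.0210
E[score] = 0.9635 + 0.0210 = 0.9846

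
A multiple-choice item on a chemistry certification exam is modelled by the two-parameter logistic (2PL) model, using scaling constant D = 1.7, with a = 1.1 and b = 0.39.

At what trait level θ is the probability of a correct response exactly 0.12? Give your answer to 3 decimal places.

-0.675

P(θ) = 1 / (1 + exp(−D·a(θ − b)))
logit = ln(0.1200/0.8800) = -1.9924
θ = b + logit/(1.7·a) = 0.39 + (-1.9924)/1.8700 = -0.6755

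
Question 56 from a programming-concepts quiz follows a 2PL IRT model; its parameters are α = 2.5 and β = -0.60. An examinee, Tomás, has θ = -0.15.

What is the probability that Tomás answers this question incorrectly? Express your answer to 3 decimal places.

P(θ) = 1 / (1 + exp(−α(θ − β)))
Exponent: 2.5 × (-0.15 − (-0.60)) = 1.1250
1/(1 + e^{-1.1250}) = 0.7549
P(incorrect) = 1 − 0.7549 = 0.2451

0.245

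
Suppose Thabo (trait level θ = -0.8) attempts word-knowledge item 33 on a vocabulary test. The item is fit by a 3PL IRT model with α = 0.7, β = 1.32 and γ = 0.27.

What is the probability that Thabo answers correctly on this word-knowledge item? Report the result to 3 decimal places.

P(θ) = γ + (1 − γ) · 1 / (1 + exp(−α(θ − β)))
Exponent: 0.7 × (-0.8 − 1.32) = -1.4840
1/(1 + e^{1.4840}) = 0.1848
P = 0.27 + 0.73 × 0.1848 = 0.4049

0.405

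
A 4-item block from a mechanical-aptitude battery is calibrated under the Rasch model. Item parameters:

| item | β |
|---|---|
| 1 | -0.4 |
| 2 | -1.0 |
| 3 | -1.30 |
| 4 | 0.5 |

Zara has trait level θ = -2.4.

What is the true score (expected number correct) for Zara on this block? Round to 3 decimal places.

0.619

P(θ) = 1 / (1 + exp(−(θ − β)))
P_1 = 1/(1+e^{2.0000}) = 0.1192
P_2 = 1/(1+e^{1.4000}) = 0.1978
P_3 = 1/(1+e^{1.1000}) = 0.2497
P_4 = 1/(1+e^{2.9000}) = 0.0522
E[score] = 0.1192 + 0.1978 + 0.2497 + 0.0522 = 0.6189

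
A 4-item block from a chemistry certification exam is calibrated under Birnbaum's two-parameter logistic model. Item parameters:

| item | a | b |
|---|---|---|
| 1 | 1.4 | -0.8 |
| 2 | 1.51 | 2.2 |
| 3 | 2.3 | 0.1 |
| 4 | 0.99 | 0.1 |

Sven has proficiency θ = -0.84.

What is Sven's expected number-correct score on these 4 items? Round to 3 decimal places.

P(θ) = 1 / (1 + exp(−a(θ − b)))
P_1 = 1/(1+e^{0.0560}) = 0.4860
P_2 = 1/(1+e^{4.5904}) = 0.0100
P_3 = 1/(1+e^{2.1620}) = 0.1032
P_4 = 1/(1+e^{0.9306}) = 0.2828
E[score] = 0.4860 + 0.0100 + 0.1032 + 0.2828 = 0.8821

0.882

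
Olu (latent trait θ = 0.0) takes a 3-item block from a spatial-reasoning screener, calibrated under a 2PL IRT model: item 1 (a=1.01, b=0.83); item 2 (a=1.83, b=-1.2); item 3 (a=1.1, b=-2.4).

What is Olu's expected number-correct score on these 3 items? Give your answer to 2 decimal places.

P(θ) = 1 / (1 + exp(−a(θ − b)))
P_1 = 1/(1+e^{0.8383}) = 0.3019
P_2 = 1/(1+e^{-2.1960}) = 0.8999
P_3 = 1/(1+e^{-2.6400}) = 0.9334
E[score] = 0.3019 + 0.8999 + 0.9334 = 2.1352

2.14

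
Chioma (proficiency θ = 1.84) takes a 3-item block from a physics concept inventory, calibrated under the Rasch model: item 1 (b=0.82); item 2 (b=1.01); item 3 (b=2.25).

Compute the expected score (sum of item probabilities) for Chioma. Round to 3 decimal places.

1.830

P(θ) = 1 / (1 + exp(−(θ − b)))
P_1 = 1/(1+e^{-1.0200}) = 0.7350
P_2 = 1/(1+e^{-0.8300}) = 0.6964
P_3 = 1/(1+e^{0.4100}) = 0.3989
E[score] = 0.7350 + 0.6964 + 0.3989 = 1.8302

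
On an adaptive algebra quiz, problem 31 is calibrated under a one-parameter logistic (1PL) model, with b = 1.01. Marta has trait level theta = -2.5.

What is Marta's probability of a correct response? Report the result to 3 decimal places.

P(theta) = 1 / (1 + exp(−(theta − b)))
Exponent: (-2.5 − 1.01) = -3.5100
1/(1 + e^{3.5100}) = 0.0290
P = 0.0290

0.029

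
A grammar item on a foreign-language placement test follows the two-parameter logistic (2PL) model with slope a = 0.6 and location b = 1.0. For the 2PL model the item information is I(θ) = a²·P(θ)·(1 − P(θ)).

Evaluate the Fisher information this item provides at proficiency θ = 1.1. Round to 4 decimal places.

0.0899

P = 1/(1+e^{-0.0600}) = 0.5150
P(1−P) = 0.5150 × 0.4850 = 0.2498
I = a² × P(1−P) = 0.6² × 0.2498 = 0.08992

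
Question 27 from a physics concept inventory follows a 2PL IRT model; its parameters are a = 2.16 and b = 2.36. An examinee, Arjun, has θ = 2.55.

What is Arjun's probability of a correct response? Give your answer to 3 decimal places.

P(θ) = 1 / (1 + exp(−a(θ − b)))
Exponent: 2.16 × (2.55 − 2.36) = 0.4104
1/(1 + e^{-0.4104}) = 0.6012

0.601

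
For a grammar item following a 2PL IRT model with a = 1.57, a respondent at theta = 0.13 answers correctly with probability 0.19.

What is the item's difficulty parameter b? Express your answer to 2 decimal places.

P(theta) = 1 / (1 + exp(−a(theta − b)))
logit(0.19) = ln(0.19/0.81) = -1.4500
b = theta − logit/(a) = 0.13 − (-1.4500)/1.5700 = 1.0536

1.05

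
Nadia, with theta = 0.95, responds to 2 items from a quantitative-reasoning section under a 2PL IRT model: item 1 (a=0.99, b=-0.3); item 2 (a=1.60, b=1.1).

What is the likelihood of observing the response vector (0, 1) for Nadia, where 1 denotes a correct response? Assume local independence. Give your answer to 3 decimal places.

P(theta) = 1 / (1 + exp(−a(theta − b)))
P_1 = 1/(1+e^{-1.2375}) = 0.7751
P_2 = 1/(1+e^{0.2400}) = 0.4403
L = (1−P_1) × P_2 = 0.2249 × 0.4403 = 0.09901

0.099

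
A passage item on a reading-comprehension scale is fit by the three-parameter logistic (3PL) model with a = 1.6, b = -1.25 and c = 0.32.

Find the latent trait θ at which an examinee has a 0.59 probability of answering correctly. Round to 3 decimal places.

P(θ) = c + (1 − c) · 1 / (1 + exp(−a(θ − b)))
Remove guessing floor: (0.59 − 0.32)/(1 − 0.32) = 0.3971
logit = ln(0.3971/0.6029) = -0.4177
θ = b + logit/(a) = -1.25 + (-0.4177)/1.6000 = -1.5111

-1.511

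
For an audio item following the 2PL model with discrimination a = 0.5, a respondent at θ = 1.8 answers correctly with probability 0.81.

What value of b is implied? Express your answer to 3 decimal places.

P(θ) = 1 / (1 + exp(−a(θ − b)))
logit(0.81) = ln(0.81/0.19) = 1.4500
b = θ − logit/(a) = 1.8 − 1.4500/0.5000 = -1.1000

-1.100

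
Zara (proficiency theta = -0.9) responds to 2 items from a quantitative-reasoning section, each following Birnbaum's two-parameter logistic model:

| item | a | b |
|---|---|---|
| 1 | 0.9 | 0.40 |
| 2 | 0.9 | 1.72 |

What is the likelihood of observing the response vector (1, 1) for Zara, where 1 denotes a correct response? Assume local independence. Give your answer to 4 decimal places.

0.0205

P(theta) = 1 / (1 + exp(−a(theta − b)))
P_1 = 1/(1+e^{1.1700}) = 0.2369
P_2 = 1/(1+e^{2.3580}) = 0.0864
L = P_1 × P_2 = 0.2369 × 0.0864 = 0.02047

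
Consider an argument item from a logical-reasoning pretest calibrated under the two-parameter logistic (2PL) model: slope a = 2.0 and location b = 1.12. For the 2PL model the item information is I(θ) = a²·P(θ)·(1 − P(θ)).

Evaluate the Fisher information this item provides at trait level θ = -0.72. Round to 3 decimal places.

P = 1/(1+e^{3.6800}) = 0.0246
P(1−P) = 0.0246 × 0.9754 = 0.0240
I = a² × P(1−P) = 2.0² × 0.0240 = 0.09599

0.096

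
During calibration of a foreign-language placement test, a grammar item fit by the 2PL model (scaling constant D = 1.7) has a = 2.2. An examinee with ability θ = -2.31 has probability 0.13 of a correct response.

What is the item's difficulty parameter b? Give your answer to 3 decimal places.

-1.802

P(θ) = 1 / (1 + exp(−D·a(θ − b)))
logit(0.13) = ln(0.13/0.87) = -1.9010
b = θ − logit/(1.7·a) = -2.31 − (-1.9010)/3.7400 = -1.8017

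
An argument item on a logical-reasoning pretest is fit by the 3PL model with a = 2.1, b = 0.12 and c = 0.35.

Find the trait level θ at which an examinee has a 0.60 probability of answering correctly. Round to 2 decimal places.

-0.10

P(θ) = c + (1 − c) · 1 / (1 + exp(−a(θ − b)))
Remove guessing floor: (0.60 − 0.35)/(1 − 0.35) = 0.3846
logit = ln(0.3846/0.6154) = -0.4700
θ = b + logit/(a) = 0.12 + (-0.4700)/2.1000 = -0.1038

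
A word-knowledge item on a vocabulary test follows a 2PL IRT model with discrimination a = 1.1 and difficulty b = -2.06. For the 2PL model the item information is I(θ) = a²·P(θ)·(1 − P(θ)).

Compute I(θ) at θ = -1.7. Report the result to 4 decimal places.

0.2909

P = 1/(1+e^{-0.3960}) = 0.5977
P(1−P) = 0.5977 × 0.4023 = 0.2404
I = a² × P(1−P) = 1.1² × 0.2404 = 0.29094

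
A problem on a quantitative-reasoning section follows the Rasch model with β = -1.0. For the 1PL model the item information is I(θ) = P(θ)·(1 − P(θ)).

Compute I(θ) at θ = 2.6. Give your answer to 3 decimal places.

P = 1/(1+e^{-3.6000}) = 0.9734
P(1−P) = 0.9734 × 0.0266 = 0.0259
I = P(1−P) = 0.02589

0.026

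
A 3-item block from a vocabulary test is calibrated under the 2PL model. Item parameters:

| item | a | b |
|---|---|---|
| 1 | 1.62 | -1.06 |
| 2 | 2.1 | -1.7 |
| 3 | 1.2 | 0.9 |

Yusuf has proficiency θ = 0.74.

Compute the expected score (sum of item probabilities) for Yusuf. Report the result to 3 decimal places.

2.395

P(θ) = 1 / (1 + exp(−a(θ − b)))
P_1 = 1/(1+e^{-2.9160}) = 0.9486
P_2 = 1/(1+e^{-5.1240}) = 0.9941
P_3 = 1/(1+e^{0.1920}) = 0.4521
E[score] = 0.9486 + 0.9941 + 0.4521 = 2.3949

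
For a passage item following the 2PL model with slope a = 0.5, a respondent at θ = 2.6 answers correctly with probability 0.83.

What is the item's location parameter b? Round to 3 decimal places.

P(θ) = 1 / (1 + exp(−a(θ − b)))
logit(0.83) = ln(0.83/0.17) = 1.5856
b = θ − logit/(a) = 2.6 − 1.5856/0.5000 = -0.5713

-0.571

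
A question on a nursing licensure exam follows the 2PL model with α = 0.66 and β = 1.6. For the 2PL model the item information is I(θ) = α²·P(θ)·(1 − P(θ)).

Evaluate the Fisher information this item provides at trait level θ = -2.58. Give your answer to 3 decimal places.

0.024

P = 1/(1+e^{2.7588}) = 0.0596
P(1−P) = 0.0596 × 0.9404 = 0.0560
I = α² × P(1−P) = 0.66² × 0.0560 = 0.02441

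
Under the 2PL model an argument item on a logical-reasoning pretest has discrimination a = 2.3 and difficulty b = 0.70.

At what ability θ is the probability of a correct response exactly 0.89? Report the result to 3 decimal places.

P(θ) = 1 / (1 + exp(−a(θ − b)))
logit = ln(0.8900/0.1100) = 2.0907
θ = b + logit/(a) = 0.70 + 2.0907/2.3000 = 1.6090

1.609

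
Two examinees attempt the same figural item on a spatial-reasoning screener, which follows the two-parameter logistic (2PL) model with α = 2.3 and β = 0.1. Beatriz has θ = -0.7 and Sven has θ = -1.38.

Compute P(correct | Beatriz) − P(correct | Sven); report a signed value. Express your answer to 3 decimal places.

P(θ) = 1 / (1 + exp(−α(θ − β)))
P(Beatriz) = 0.1371  [exponent -1.8400]
P(Sven) = 0.0322  [exponent -3.4040]
Difference = 0.1371 − 0.0322 = 0.1049

0.105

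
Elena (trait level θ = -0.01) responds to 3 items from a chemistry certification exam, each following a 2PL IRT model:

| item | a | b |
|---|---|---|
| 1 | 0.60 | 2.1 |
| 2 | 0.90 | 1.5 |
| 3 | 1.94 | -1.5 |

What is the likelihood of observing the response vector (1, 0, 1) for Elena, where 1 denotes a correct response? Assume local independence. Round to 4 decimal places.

P(θ) = 1 / (1 + exp(−a(θ − b)))
P_1 = 1/(1+e^{1.2660}) = 0.2199
P_2 = 1/(1+e^{1.3590}) = 0.2044
P_3 = 1/(1+e^{-2.8906}) = 0.9474
L = P_1 × (1−P_2) × P_3 = 0.2199 × 0.7956 × 0.9474 = 0.16578

0.1658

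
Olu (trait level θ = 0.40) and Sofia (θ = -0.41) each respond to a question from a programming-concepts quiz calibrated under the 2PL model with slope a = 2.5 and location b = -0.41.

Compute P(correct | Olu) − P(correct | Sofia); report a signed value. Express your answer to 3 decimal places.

0.383

P(θ) = 1 / (1 + exp(−a(θ − b)))
P(Olu) = 0.8834  [exponent 2.0250]
P(Sofia) = 0.5000  [exponent 0.0000]
Difference = 0.8834 − 0.5000 = 0.3834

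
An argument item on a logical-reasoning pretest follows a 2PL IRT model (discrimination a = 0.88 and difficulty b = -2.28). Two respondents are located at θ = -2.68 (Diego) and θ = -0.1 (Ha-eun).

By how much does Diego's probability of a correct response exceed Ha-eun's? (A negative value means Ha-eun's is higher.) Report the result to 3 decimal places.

-0.459

P(θ) = 1 / (1 + exp(−a(θ − b)))
P(Diego) = 0.4129  [exponent -0.3520]
P(Ha-eun) = 0.8720  [exponent 1.9184]
Difference = 0.4129 − 0.8720 = -0.4591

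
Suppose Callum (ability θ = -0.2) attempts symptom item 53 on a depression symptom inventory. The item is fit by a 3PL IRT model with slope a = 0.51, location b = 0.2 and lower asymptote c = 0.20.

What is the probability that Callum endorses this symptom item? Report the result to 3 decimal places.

0.559

P(θ) = c + (1 − c) · 1 / (1 + exp(−a(θ − b)))
Exponent: 0.51 × (-0.2 − 0.2) = -0.2040
1/(1 + e^{0.2040}) = 0.4492
P = 0.20 + 0.80 × 0.4492 = 0.5593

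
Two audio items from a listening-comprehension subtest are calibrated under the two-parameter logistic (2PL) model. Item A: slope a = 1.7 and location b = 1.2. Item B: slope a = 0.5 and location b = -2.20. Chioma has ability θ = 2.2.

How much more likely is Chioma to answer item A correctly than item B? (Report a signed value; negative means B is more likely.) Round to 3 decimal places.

-0.055

P(θ) = 1 / (1 + exp(−a(θ − b)))
P_A = 0.8455
P_B = 0.9002
P_A − P_B = -0.0547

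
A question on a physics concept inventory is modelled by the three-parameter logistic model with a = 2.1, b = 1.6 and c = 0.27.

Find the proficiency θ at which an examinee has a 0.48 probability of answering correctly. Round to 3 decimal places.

1.168

P(θ) = c + (1 − c) · 1 / (1 + exp(−a(θ − b)))
Remove guessing floor: (0.48 − 0.27)/(1 − 0.27) = 0.2877
logit = ln(0.2877/0.7123) = -0.9067
θ = b + logit/(a) = 1.6 + (-0.9067)/2.1000 = 1.1682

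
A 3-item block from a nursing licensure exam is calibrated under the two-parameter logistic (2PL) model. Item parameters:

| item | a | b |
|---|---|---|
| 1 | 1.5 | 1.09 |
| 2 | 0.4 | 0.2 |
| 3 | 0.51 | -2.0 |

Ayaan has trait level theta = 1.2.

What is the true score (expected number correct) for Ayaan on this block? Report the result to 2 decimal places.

P(theta) = 1 / (1 + exp(−a(theta − b)))
P_1 = 1/(1+e^{-0.1650}) = 0.5412
P_2 = 1/(1+e^{-0.4000}) = 0.5987
P_3 = 1/(1+e^{-1.6320}) = 0.8364
E[score] = 0.5412 + 0.5987 + 0.8364 = 1.9763

1.98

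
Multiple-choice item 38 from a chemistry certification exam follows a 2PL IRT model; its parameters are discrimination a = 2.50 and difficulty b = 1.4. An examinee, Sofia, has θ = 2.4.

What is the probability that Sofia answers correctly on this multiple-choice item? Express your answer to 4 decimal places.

P(θ) = 1 / (1 + exp(−a(θ − b)))
Exponent: 2.50 × (2.4 − 1.4) = 2.5000
1/(1 + e^{-2.5000}) = 0.9241

0.9241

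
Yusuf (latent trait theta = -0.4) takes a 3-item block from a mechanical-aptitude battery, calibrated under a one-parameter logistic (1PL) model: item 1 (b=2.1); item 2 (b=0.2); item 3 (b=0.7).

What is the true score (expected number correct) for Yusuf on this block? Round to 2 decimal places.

0.68

P(theta) = 1 / (1 + exp(−(theta − b)))
P_1 = 1/(1+e^{2.5000}) = 0.0759
P_2 = 1/(1+e^{0.6000}) = 0.3543
P_3 = 1/(1+e^{1.1000}) = 0.2497
E[score] = 0.0759 + 0.3543 + 0.2497 = 0.6799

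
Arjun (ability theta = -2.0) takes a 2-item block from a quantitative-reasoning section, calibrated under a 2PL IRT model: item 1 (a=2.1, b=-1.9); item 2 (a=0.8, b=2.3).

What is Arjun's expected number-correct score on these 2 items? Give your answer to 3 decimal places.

P(theta) = 1 / (1 + exp(−a(theta − b)))
P_1 = 1/(1+e^{0.2100}) = 0.4477
P_2 = 1/(1+e^{3.4400}) = 0.0311
E[score] = 0.4477 + 0.0311 = 0.4788

0.479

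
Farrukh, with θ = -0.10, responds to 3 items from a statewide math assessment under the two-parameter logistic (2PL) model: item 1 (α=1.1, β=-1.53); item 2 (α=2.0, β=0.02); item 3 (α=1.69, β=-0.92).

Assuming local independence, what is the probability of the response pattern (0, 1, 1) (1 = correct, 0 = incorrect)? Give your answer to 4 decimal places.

P(θ) = 1 / (1 + exp(−α(θ − β)))
P_1 = 1/(1+e^{-1.5730}) = 0.8282
P_2 = 1/(1+e^{0.2400}) = 0.4403
P_3 = 1/(1+e^{-1.3858}) = 0.7999
L = (1−P_1) × P_2 × P_3 = 0.1718 × 0.4403 × 0.7999 = 0.06050

0.0605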